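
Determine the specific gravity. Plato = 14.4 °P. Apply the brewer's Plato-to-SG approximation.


SG = 259/(259 − P)
SG = 259/(259 − 14.4)

1.0589


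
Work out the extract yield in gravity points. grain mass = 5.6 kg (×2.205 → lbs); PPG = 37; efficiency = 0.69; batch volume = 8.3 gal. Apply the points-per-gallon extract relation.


points = lbs × PPG × eff / vol
lbs = 5.6 × 2.205 = 12.3480
points = 12.3480 × 37 × 0.69 / 8.3

37.9813 points


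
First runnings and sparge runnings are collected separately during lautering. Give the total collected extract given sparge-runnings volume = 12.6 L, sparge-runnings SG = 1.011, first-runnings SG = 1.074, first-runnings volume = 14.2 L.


total = Σ (SG_i − 1)·1000·V_i
first = (1.074 − 1)·1000·14.2 = 1050.8000
sparge = (1.011 − 1)·1000·12.6 = 138.6000
total = 1050.8000 + 138.6000

1189.4000 gravity·L


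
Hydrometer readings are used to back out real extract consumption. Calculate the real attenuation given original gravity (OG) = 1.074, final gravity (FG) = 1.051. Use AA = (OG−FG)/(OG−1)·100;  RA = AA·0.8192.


AA = (1.074 − 1.051)/(1.074 − 1)·100 = 31.0811
RA = 31.0811·0.8192

25.4616 %


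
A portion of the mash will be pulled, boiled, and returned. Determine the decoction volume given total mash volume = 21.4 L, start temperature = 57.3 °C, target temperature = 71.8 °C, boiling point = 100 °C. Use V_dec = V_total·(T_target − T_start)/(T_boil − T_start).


V_dec = 21.4·(71.8 − 57.3)/(100 − 57.3)

7.2670 L


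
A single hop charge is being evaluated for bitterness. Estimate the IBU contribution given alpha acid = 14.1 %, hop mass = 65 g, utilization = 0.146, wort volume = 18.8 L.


IBU = (α/100)·mass·U·1000 / V
IBU = (14.1/100)·65·0.146·1000 / 18.8

71.1750 IBU


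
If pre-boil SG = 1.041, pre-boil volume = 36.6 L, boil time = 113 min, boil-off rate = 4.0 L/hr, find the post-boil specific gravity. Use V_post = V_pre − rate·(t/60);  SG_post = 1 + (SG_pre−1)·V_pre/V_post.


V_post = 36.6 − 4.0·(113/60) = 29.0667
SG_post = 1 + (1.041 − 1)·36.6/29.0667

1.0516


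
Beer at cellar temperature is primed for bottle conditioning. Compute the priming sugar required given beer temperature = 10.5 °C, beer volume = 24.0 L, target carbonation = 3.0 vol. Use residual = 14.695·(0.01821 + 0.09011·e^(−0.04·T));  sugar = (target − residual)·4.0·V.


residual = 14.695·(0.01821 + 0.09011·e^(−0.04·10.5)) = 1.1376
sugar = (3.0 − 1.1376)·4.0·24.0

178.7870 g


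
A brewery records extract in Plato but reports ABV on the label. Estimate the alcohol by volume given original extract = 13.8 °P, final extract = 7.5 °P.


SG = 259/(259 − P);  ABV = (OG − FG)·131.25
OG = 259/(259 − 13.8) = 1.0563
FG = 259/(259 − 7.5) = 1.0298
ABV = (1.0563 − 1.0298)·131.25

3.4728 % ABV


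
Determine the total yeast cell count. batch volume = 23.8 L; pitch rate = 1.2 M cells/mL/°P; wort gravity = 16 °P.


cells (billions) = rate · V_L · °P
cells = 1.2 · 23.8 · 16

456.9600 billion cells


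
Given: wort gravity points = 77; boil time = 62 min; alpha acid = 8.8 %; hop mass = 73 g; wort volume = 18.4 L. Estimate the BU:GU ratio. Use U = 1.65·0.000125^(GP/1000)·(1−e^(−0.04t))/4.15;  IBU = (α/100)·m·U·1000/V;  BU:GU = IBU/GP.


U = 1.65·0.000125^(77/1000)·(1−e^(−0.04·62))/4.15 = 0.1824
IBU = (8.8/100)·73·0.1824·1000/18.4 = 63.6653
BU:GU = 63.6653/77

0.8268


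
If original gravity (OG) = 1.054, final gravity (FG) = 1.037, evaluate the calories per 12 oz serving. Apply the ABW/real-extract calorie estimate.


ABW = (OG−FG)·131.25·0.79/FG;  °P = 259 − 259/SG (for OG→OE and FG→AE);  RE = 0.1808·OE + 0.8192·AE;  Cal = (6.9·ABW + 4·(RE−0.1))·FG·3.55
ABW = (1.054 − 1.037)·131.25·0.79/1.037 = 1.6998
OE = 259 − 259/1.054 = 13.2694 °P
AE = 259 − 259/1.037 = 9.2411 °P
RE = 0.1808·13.2694 + 0.8192·9.2411 = 9.9694 °P
Cal = (6.9·1.6998 + 4·(9.9694−0.1))·1.037·3.55

188.5080 kcal


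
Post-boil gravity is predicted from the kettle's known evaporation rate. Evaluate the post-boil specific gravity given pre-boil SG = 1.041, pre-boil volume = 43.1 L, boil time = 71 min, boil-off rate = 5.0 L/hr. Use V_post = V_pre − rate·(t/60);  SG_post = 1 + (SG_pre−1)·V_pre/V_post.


V_post = 43.1 − 5.0·(71/60) = 37.1833
SG_post = 1 + (1.041 − 1)·43.1/37.1833

1.0475


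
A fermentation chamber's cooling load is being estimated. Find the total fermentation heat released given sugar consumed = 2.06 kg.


Q = m_sugar · 590 kJ/kg
Q = 2.06 · 590

1215.4000 kJ


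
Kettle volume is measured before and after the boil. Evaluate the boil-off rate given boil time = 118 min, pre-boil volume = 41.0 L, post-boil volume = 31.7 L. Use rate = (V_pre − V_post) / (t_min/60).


rate = (41.0 − 31.7) / (118/60)

4.7288 L/hr


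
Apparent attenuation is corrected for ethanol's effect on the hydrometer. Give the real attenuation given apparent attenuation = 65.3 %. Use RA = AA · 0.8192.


RA = 65.3 · 0.8192

53.4938 %


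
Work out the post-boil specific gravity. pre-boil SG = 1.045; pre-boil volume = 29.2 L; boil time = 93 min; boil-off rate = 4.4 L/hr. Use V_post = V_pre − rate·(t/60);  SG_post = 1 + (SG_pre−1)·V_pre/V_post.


V_post = 29.2 − 4.4·(93/60) = 22.3800
SG_post = 1 + (1.045 − 1)·29.2/22.3800

1.0587


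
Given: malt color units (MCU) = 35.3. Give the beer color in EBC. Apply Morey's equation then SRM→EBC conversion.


SRM = 1.4922·MCU^0.6859;  EBC = SRM·1.97
SRM = 1.4922·35.3^0.6859 = 17.1967
EBC = 17.1967·1.97

33.8775 EBC


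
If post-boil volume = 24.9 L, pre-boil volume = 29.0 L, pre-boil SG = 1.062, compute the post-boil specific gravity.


SG_post = 1 + (SG_pre − 1)·V_pre/V_post
pts_pre = (1.062 − 1)·1000 = 62.0000
pts_post = 62.0000·29.0/24.9 = 72.2088
SG_post = 1 + 72.2088/1000

1.0722


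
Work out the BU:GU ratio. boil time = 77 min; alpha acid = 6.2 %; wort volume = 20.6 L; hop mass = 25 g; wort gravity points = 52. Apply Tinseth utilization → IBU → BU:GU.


U = 1.65·0.000125^(GP/1000)·(1−e^(−0.04t))/4.15;  IBU = (α/100)·m·U·1000/V;  BU:GU = IBU/GP
U = 1.65·0.000125^(52/1000)·(1−e^(−0.04·77))/4.15 = 0.2377
IBU = (6.2/100)·25·0.2377·1000/20.6 = 17.8857
BU:GU = 17.8857/52

0.3440


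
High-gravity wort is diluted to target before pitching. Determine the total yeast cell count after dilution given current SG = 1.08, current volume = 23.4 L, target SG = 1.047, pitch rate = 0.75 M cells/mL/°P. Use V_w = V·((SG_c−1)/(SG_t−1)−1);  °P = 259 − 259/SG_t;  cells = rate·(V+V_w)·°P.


V_w = 23.4·((1.08−1)/(1.047−1)−1) = 16.4298
V_final = 23.4 + 16.4298 = 39.8298
°P = 259 − 259/1.047 = 11.6266
cells = 0.75·39.8298·11.6266

347.3123 billion cells


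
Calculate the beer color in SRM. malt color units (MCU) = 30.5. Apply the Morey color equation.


SRM = 1.4922 · MCU^0.6859
SRM = 1.4922 · 30.5^0.6859

15.5564 SRM


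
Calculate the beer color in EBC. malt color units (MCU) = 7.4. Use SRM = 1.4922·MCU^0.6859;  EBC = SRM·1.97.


SRM = 1.4922·7.4^0.6859 = 5.8889
EBC = 5.8889·1.97

11.6011 EBC


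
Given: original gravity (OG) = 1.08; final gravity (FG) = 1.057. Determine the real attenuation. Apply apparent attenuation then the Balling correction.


AA = (OG−FG)/(OG−1)·100;  RA = AA·0.8192
AA = (1.08 − 1.057)/(1.08 − 1)·100 = 28.7500
RA = 28.7500·0.8192

23.5520 %


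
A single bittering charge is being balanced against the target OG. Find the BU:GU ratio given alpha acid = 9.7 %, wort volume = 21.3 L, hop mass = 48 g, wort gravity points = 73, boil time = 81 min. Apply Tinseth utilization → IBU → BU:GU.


U = 1.65·0.000125^(GP/1000)·(1−e^(−0.04t))/4.15;  IBU = (α/100)·m·U·1000/V;  BU:GU = IBU/GP
U = 1.65·0.000125^(73/1000)·(1−e^(−0.04·81))/4.15 = 0.1982
IBU = (9.7/100)·48·0.1982·1000/21.3 = 43.3304
BU:GU = 43.3304/73

0.5936


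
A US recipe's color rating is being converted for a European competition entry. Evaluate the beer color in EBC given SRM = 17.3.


EBC = SRM · 1.97
EBC = 17.3 · 1.97

34.0810 EBC


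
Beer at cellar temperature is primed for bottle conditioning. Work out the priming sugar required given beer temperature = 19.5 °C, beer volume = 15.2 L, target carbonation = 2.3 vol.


residual = 14.695·(0.01821 + 0.09011·e^(−0.04·T));  sugar = (target − residual)·4.0·V
residual = 14.695·(0.01821 + 0.09011·e^(−0.04·19.5)) = 0.8746
sugar = (2.3 − 0.8746)·4.0·15.2

86.6642 g


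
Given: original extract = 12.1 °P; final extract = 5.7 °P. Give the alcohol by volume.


SG = 259/(259 − P);  ABV = (OG − FG)·131.25
OG = 259/(259 − 12.1) = 1.0490
FG = 259/(259 − 5.7) = 1.0225
ABV = (1.0490 − 1.0225)·131.25

3.4787 % ABV


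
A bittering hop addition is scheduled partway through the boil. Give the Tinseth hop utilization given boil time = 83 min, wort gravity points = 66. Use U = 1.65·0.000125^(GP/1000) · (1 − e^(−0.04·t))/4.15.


bigness = 1.65·0.000125^(66/1000) = 0.9118
boil_factor = (1 − e^(−0.04·83))/4.15 = 0.2323
U = 0.9118 · 0.2323

0.2118


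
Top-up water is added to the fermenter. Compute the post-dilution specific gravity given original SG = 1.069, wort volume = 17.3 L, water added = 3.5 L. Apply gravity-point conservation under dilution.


SG_new = 1 + (SG_old − 1)·V_old/(V_old + V_water)
pts = (1.069 − 1)·1000·17.3/(17.3 + 3.5) = 57.3894
SG_new = 1 + 57.3894/1000

1.0574


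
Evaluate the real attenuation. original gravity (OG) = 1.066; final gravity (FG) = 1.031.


AA = (OG−FG)/(OG−1)·100;  RA = AA·0.8192
AA = (1.066 − 1.031)/(1.066 − 1)·100 = 53.0303
RA = 53.0303·0.8192

43.4424 %


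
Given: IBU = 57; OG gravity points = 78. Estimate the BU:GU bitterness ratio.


BU:GU = IBU / OG_points
BU:GU = 57 / 78

0.7308


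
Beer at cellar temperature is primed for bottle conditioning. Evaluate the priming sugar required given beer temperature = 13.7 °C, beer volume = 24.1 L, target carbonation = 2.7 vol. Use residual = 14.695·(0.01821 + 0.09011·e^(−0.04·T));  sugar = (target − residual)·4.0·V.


residual = 14.695·(0.01821 + 0.09011·e^(−0.04·13.7)) = 1.0331
sugar = (2.7 − 1.0331)·4.0·24.1

160.6889 g


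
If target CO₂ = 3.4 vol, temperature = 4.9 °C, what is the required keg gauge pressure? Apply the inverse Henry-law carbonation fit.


psi = vols/(0.01821 + 0.09011·e^(−0.04·T)) − 14.695
psi = 3.4/(0.01821 + 0.09011·e^(−0.04·4.9)) − 14.695

22.1488 psi


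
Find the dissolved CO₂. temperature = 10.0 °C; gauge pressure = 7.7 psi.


vols = (P + 14.695)·(0.01821 + 0.09011·e^(−0.04·T))
vols = (7.7 + 14.695)·(0.01821 + 0.09011·e^(−0.04·10.0))

1.7605 volumes


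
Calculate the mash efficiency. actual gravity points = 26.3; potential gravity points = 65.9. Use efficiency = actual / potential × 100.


efficiency = 26.3 / 65.9 × 100

39.9090 %


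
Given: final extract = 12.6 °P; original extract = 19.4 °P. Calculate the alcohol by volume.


SG = 259/(259 − P);  ABV = (OG − FG)·131.25
OG = 259/(259 − 19.4) = 1.0810
FG = 259/(259 − 12.6) = 1.0511
ABV = (1.0810 − 1.0511)·131.25

3.9154 % ABV


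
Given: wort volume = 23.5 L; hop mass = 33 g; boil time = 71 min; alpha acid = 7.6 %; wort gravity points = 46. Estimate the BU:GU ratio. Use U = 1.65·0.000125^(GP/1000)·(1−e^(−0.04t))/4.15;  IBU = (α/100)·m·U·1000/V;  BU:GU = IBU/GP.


U = 1.65·0.000125^(46/1000)·(1−e^(−0.04·71))/4.15 = 0.2476
IBU = (7.6/100)·33·0.2476·1000/23.5 = 26.4246
BU:GU = 26.4246/46

0.5744


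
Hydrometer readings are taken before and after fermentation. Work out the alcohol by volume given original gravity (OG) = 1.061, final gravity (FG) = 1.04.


ABV = (OG − FG) · 131.25
ABV = (1.061 − 1.04) · 131.25

2.7562 % ABV


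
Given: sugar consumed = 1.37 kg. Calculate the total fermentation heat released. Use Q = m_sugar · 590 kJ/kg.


Q = 1.37 · 590

808.3000 kJ


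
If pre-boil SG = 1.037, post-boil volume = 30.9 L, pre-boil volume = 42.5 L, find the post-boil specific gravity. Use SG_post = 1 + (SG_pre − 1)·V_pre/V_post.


pts_pre = (1.037 − 1)·1000 = 37.0000
pts_post = 37.0000·42.5/30.9 = 50.8900
SG_post = 1 + 50.8900/1000

1.0509


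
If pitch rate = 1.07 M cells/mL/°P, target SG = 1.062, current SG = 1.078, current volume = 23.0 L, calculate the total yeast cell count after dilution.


V_w = V·((SG_c−1)/(SG_t−1)−1);  °P = 259 − 259/SG_t;  cells = rate·(V+V_w)·°P
V_w = 23.0·((1.078−1)/(1.062−1)−1) = 5.9355
V_final = 23.0 + 5.9355 = 28.9355
°P = 259 − 259/1.062 = 15.1205
cells = 1.07·28.9355·15.1205

468.1462 billion cells


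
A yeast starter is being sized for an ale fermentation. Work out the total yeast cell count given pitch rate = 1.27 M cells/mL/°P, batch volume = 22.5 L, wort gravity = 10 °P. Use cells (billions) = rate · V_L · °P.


cells = 1.27 · 22.5 · 10

285.7500 billion cells


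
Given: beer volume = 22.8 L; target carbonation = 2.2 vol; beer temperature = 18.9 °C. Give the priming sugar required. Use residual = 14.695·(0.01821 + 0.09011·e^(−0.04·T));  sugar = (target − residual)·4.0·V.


residual = 14.695·(0.01821 + 0.09011·e^(−0.04·18.9)) = 0.8893
sugar = (2.2 − 0.8893)·4.0·22.8

119.5316 g


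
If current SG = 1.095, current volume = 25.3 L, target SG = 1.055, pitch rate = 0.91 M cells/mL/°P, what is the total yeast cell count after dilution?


V_w = V·((SG_c−1)/(SG_t−1)−1);  °P = 259 − 259/SG_t;  cells = rate·(V+V_w)·°P
V_w = 25.3·((1.095−1)/(1.055−1)−1) = 18.4000
V_final = 25.3 + 18.4000 = 43.7000
°P = 259 − 259/1.055 = 13.5024
cells = 0.91·43.7000·13.5024

536.9487 billion cells


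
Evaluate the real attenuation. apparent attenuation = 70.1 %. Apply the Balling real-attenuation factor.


RA = AA · 0.8192
RA = 70.1 · 0.8192

57.4259 %


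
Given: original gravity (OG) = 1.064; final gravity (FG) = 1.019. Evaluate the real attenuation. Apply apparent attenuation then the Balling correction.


AA = (OG−FG)/(OG−1)·100;  RA = AA·0.8192
AA = (1.064 − 1.019)/(1.064 − 1)·100 = 70.3125
RA = 70.3125·0.8192

57.6000 %


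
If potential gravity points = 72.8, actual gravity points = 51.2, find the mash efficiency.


efficiency = actual / potential × 100
efficiency = 51.2 / 72.8 × 100

70.3297 %


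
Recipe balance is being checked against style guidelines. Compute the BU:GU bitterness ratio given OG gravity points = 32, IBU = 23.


BU:GU = IBU / OG_points
BU:GU = 23 / 32

0.7188


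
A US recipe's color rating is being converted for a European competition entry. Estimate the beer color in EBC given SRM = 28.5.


EBC = SRM · 1.97
EBC = 28.5 · 1.97

56.1450 EBC


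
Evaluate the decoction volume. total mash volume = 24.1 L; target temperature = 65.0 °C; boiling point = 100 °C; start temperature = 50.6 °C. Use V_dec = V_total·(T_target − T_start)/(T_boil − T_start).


V_dec = 24.1·(65.0 − 50.6)/(100 − 50.6)

7.0251 L


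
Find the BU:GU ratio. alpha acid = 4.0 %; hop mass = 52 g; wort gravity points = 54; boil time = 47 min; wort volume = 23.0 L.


U = 1.65·0.000125^(GP/1000)·(1−e^(−0.04t))/4.15;  IBU = (α/100)·m·U·1000/V;  BU:GU = IBU/GP
U = 1.65·0.000125^(54/1000)·(1−e^(−0.04·47))/4.15 = 0.2074
IBU = (4.0/100)·52·0.2074·1000/23.0 = 18.7542
BU:GU = 18.7542/54

0.3473


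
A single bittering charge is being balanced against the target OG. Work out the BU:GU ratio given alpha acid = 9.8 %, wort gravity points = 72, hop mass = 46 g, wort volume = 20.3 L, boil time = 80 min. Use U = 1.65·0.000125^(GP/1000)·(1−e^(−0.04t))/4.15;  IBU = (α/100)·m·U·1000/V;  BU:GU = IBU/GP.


U = 1.65·0.000125^(72/1000)·(1−e^(−0.04·80))/4.15 = 0.1997
IBU = (9.8/100)·46·0.1997·1000/20.3 = 44.3433
BU:GU = 44.3433/72

0.6159


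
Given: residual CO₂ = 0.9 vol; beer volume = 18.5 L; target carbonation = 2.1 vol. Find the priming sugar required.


sugar = (target − residual)·4.0·V
sugar = (2.1 − 0.9)·4.0·18.5

88.8000 g


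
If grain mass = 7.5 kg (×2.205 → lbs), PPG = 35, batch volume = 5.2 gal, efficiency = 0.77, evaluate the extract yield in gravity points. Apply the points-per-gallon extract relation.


points = lbs × PPG × eff / vol
lbs = 7.5 × 2.205 = 16.5375
points = 16.5375 × 35 × 0.77 / 5.2

85.7088 points


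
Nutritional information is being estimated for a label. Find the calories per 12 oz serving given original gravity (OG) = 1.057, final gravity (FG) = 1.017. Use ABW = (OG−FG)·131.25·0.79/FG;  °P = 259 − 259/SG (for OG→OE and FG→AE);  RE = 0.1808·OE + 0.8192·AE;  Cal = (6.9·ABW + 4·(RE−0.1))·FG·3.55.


ABW = (1.057 − 1.017)·131.25·0.79/1.017 = 4.0782
OE = 259 − 259/1.057 = 13.9669 °P
AE = 259 − 259/1.017 = 4.3294 °P
RE = 0.1808·13.9669 + 0.8192·4.3294 = 6.0719 °P
Cal = (6.9·4.0782 + 4·(6.0719−0.1))·1.017·3.55

187.8350 kcal


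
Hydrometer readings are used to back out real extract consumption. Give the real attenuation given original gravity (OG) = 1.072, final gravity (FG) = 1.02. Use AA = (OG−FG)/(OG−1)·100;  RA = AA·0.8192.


AA = (1.072 − 1.02)/(1.072 − 1)·100 = 72.2222
RA = 72.2222·0.8192

59.1644 %


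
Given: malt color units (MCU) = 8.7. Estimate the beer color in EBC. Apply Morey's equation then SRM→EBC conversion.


SRM = 1.4922·MCU^0.6859;  EBC = SRM·1.97
SRM = 1.4922·8.7^0.6859 = 6.5803
EBC = 6.5803·1.97

12.9631 EBC


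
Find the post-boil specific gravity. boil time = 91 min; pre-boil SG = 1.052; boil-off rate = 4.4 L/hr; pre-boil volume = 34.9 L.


V_post = V_pre − rate·(t/60);  SG_post = 1 + (SG_pre−1)·V_pre/V_post
V_post = 34.9 − 4.4·(91/60) = 28.2267
SG_post = 1 + (1.052 − 1)·34.9/28.2267

1.0643


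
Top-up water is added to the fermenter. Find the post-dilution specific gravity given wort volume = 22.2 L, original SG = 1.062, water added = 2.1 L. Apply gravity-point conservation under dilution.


SG_new = 1 + (SG_old − 1)·V_old/(V_old + V_water)
pts = (1.062 − 1)·1000·22.2/(22.2 + 2.1) = 56.6420
SG_new = 1 + 56.6420/1000

1.0566


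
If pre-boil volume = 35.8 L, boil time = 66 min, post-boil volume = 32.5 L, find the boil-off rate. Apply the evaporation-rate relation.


rate = (V_pre − V_post) / (t_min/60)
rate = (35.8 − 32.5) / (66/60)

3.0000 L/hr


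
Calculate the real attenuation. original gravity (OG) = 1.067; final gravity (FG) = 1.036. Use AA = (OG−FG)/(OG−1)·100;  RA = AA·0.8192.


AA = (1.067 − 1.036)/(1.067 − 1)·100 = 46.2687
RA = 46.2687·0.8192

37.9033 %


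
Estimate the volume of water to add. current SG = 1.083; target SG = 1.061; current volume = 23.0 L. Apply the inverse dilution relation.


V_water = V·((SG_curr − 1)/(SG_target − 1) − 1)
V_water = 23.0·((1.083 − 1)/(1.061 − 1) − 1)

8.2951 L


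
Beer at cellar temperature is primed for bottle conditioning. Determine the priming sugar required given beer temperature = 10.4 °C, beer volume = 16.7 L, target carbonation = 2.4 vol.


residual = 14.695·(0.01821 + 0.09011·e^(−0.04·T));  sugar = (target − residual)·4.0·V
residual = 14.695·(0.01821 + 0.09011·e^(−0.04·10.4)) = 1.1411
sugar = (2.4 − 1.1411)·4.0·16.7

84.0930 g


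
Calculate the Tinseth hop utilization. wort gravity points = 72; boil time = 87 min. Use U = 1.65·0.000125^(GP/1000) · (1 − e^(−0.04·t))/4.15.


bigness = 1.65·0.000125^(72/1000) = 0.8639
boil_factor = (1 − e^(−0.04·87))/4.15 = 0.2335
U = 0.8639 · 0.2335

0.2018


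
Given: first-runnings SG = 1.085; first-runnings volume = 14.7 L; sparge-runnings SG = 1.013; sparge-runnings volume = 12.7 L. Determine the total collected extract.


total = Σ (SG_i − 1)·1000·V_i
first = (1.085 − 1)·1000·14.7 = 1249.5000
sparge = (1.013 − 1)·1000·12.7 = 165.1000
total = 1249.5000 + 165.1000

1414.6000 gravity·L


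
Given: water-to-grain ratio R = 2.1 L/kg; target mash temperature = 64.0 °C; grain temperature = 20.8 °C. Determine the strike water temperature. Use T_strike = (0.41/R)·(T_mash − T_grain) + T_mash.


T_strike = (0.41/2.1)·(64.0 − 20.8) + 64.0

72.4343 °C


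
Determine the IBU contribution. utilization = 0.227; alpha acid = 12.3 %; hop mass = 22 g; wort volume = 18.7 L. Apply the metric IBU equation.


IBU = (α/100)·mass·U·1000 / V
IBU = (12.3/100)·22·0.227·1000 / 18.7

32.8482 IBU


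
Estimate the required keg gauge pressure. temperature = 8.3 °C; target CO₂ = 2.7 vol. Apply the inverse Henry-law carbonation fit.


psi = vols/(0.01821 + 0.09011·e^(−0.04·T)) − 14.695
psi = 2.7/(0.01821 + 0.09011·e^(−0.04·8.3)) − 14.695

17.8890 psi


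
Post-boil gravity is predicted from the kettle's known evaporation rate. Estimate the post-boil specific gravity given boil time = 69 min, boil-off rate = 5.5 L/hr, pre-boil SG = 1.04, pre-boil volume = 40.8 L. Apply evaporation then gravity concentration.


V_post = V_pre − rate·(t/60);  SG_post = 1 + (SG_pre−1)·V_pre/V_post
V_post = 40.8 − 5.5·(69/60) = 34.4750
SG_post = 1 + (1.04 − 1)·40.8/34.4750

1.0473


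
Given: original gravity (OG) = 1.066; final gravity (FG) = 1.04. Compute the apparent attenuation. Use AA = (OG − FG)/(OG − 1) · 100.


AA = (1.066 − 1.04)/(1.066 − 1) · 100

39.3939 %


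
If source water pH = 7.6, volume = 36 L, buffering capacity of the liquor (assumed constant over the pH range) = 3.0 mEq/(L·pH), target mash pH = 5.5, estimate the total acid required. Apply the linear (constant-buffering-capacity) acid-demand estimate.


acid = buffering capacity · (pH_source − pH_target) · V
acid = 3.0 · (7.6 − 5.5) · 36

226.8000 mEq


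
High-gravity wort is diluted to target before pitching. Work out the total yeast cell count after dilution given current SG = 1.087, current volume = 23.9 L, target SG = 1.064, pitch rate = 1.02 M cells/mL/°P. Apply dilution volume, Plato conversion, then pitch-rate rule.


V_w = V·((SG_c−1)/(SG_t−1)−1);  °P = 259 − 259/SG_t;  cells = rate·(V+V_w)·°P
V_w = 23.9·((1.087−1)/(1.064−1)−1) = 8.5891
V_final = 23.9 + 8.5891 = 32.4891
°P = 259 − 259/1.064 = 15.5789
cells = 1.02·32.4891·15.5789

516.2683 billion cells


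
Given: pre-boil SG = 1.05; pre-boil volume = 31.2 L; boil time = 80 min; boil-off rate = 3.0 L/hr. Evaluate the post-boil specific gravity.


V_post = V_pre − rate·(t/60);  SG_post = 1 + (SG_pre−1)·V_pre/V_post
V_post = 31.2 − 3.0·(80/60) = 27.2000
SG_post = 1 + (1.05 − 1)·31.2/27.2000

1.0574


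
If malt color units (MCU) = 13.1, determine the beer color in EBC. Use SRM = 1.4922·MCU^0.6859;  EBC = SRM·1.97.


SRM = 1.4922·13.1^0.6859 = 8.7129
EBC = 8.7129·1.97

17.1644 EBC


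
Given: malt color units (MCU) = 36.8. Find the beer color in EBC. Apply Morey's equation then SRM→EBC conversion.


SRM = 1.4922·MCU^0.6859;  EBC = SRM·1.97
SRM = 1.4922·36.8^0.6859 = 17.6947
EBC = 17.6947·1.97

34.8585 EBC


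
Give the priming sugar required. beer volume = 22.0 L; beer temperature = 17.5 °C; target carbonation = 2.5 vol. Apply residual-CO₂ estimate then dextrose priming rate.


residual = 14.695·(0.01821 + 0.09011·e^(−0.04·T));  sugar = (target − residual)·4.0·V
residual = 14.695·(0.01821 + 0.09011·e^(−0.04·17.5)) = 0.9252
sugar = (2.5 − 0.9252)·4.0·22.0

138.5861 g


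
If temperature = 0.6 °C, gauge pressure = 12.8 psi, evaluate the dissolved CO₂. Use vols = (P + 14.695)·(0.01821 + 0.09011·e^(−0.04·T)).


vols = (12.8 + 14.695)·(0.01821 + 0.09011·e^(−0.04·0.6))

2.9195 volumes


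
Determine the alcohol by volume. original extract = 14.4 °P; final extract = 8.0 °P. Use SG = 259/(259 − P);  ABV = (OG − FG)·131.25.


OG = 259/(259 − 14.4) = 1.0589
FG = 259/(259 − 8.0) = 1.0319
ABV = (1.0589 − 1.0319)·131.25

3.5436 % ABV


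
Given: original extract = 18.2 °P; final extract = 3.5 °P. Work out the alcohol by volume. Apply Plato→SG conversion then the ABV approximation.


SG = 259/(259 − P);  ABV = (OG − FG)·131.25
OG = 259/(259 − 18.2) = 1.0756
FG = 259/(259 − 3.5) = 1.0137
ABV = (1.0756 − 1.0137)·131.25

8.1221 % ABV


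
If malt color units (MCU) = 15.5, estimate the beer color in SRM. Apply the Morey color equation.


SRM = 1.4922 · MCU^0.6859
SRM = 1.4922 · 15.5^0.6859

9.7786 SRM


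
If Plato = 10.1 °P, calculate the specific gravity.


SG = 259/(259 − P)
SG = 259/(259 − 10.1)

1.0406


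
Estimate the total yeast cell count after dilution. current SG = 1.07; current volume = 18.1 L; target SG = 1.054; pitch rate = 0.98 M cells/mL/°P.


V_w = V·((SG_c−1)/(SG_t−1)−1);  °P = 259 − 259/SG_t;  cells = rate·(V+V_w)·°P
V_w = 18.1·((1.07−1)/(1.054−1)−1) = 5.3630
V_final = 18.1 + 5.3630 = 23.4630
°P = 259 − 259/1.054 = 13.2694
cells = 0.98·23.4630·13.2694

305.1138 billion cells


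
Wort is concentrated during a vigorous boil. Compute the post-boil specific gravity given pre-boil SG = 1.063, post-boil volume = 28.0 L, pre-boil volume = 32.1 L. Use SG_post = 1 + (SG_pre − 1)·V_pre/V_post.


pts_pre = (1.063 − 1)·1000 = 63.0000
pts_post = 63.0000·32.1/28.0 = 72.2250
SG_post = 1 + 72.2250/1000

1.0722


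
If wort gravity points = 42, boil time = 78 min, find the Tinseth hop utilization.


U = 1.65·0.000125^(GP/1000) · (1 − e^(−0.04·t))/4.15
bigness = 1.65·0.000125^(42/1000) = 1.1312
boil_factor = (1 − e^(−0.04·78))/4.15 = 0.2303
U = 1.1312 · 0.2303

0.2606


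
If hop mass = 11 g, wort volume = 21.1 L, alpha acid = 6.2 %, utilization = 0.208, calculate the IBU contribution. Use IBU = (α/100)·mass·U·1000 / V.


IBU = (6.2/100)·11·0.208·1000 / 21.1

6.7230 IBU


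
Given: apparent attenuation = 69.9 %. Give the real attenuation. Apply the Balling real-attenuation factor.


RA = AA · 0.8192
RA = 69.9 · 0.8192

57.2621 %


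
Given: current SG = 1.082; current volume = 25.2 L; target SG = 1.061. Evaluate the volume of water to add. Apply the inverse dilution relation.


V_water = V·((SG_curr − 1)/(SG_target − 1) − 1)
V_water = 25.2·((1.082 − 1)/(1.061 − 1) − 1)

8.6754 L


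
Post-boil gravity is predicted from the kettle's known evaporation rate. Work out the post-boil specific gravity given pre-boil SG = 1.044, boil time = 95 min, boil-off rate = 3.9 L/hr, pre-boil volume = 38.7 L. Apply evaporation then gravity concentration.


V_post = V_pre − rate·(t/60);  SG_post = 1 + (SG_pre−1)·V_pre/V_post
V_post = 38.7 − 3.9·(95/60) = 32.5250
SG_post = 1 + (1.044 − 1)·38.7/32.5250

1.0524


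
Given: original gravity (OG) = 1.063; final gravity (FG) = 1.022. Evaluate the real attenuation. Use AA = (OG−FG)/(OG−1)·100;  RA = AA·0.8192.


AA = (1.063 − 1.022)/(1.063 − 1)·100 = 65.0794
RA = 65.0794·0.8192

53.3130 %


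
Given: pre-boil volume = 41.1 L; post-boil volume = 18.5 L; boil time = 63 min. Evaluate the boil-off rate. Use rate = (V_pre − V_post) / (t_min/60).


rate = (41.1 − 18.5) / (63/60)

21.5238 L/hr


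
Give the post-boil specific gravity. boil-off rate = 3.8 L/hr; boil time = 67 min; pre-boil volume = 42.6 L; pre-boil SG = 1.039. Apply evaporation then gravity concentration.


V_post = V_pre − rate·(t/60);  SG_post = 1 + (SG_pre−1)·V_pre/V_post
V_post = 42.6 − 3.8·(67/60) = 38.3567
SG_post = 1 + (1.039 − 1)·42.6/38.3567

1.0433


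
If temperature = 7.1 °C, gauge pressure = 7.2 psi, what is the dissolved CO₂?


vols = (P + 14.695)·(0.01821 + 0.09011·e^(−0.04·T))
vols = (7.2 + 14.695)·(0.01821 + 0.09011·e^(−0.04·7.1))

1.8839 volumes


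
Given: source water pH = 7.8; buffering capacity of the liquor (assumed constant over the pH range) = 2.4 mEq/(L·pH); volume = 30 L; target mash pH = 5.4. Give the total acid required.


acid = buffering capacity · (pH_source − pH_target) · V
acid = 2.4 · (7.8 − 5.4) · 30

172.8000 mEq


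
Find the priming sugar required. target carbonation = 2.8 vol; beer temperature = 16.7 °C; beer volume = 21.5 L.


residual = 14.695·(0.01821 + 0.09011·e^(−0.04·T));  sugar = (target − residual)·4.0·V
residual = 14.695·(0.01821 + 0.09011·e^(−0.04·16.7)) = 0.9465
sugar = (2.8 − 0.9465)·4.0·21.5

159.3976 g


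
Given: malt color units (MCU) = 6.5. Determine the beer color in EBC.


SRM = 1.4922·MCU^0.6859;  EBC = SRM·1.97
SRM = 1.4922·6.5^0.6859 = 5.3877
EBC = 5.3877·1.97

10.6138 EBC


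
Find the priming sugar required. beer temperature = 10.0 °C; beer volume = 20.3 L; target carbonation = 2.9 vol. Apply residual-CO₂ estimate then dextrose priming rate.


residual = 14.695·(0.01821 + 0.09011·e^(−0.04·T));  sugar = (target − residual)·4.0·V
residual = 14.695·(0.01821 + 0.09011·e^(−0.04·10.0)) = 1.1552
sugar = (2.9 − 1.1552)·4.0·20.3

141.6768 g


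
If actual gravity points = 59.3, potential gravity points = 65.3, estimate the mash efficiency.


efficiency = actual / potential × 100
efficiency = 59.3 / 65.3 × 100

90.8116 %


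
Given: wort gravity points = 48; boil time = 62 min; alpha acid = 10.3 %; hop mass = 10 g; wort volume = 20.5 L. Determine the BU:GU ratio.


U = 1.65·0.000125^(GP/1000)·(1−e^(−0.04t))/4.15;  IBU = (α/100)·m·U·1000/V;  BU:GU = IBU/GP
U = 1.65·0.000125^(48/1000)·(1−e^(−0.04·62))/4.15 = 0.2366
IBU = (10.3/100)·10·0.2366·1000/20.5 = 11.8902
BU:GU = 11.8902/48

0.2477


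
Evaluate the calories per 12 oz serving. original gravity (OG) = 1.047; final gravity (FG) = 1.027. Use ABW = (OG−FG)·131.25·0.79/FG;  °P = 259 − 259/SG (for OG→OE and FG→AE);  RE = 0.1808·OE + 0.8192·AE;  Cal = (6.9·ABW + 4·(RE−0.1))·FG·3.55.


ABW = (1.047 − 1.027)·131.25·0.79/1.027 = 2.0192
OE = 259 − 259/1.047 = 11.6266 °P
AE = 259 − 259/1.027 = 6.8092 °P
RE = 0.1808·11.6266 + 0.8192·6.8092 = 7.6801 °P
Cal = (6.9·2.0192 + 4·(7.6801−0.1))·1.027·3.55

161.3407 kcal


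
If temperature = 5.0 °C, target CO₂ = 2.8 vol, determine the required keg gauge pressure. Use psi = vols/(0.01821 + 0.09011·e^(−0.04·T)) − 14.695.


psi = 2.8/(0.01821 + 0.09011·e^(−0.04·5.0)) − 14.695

15.7445 psi


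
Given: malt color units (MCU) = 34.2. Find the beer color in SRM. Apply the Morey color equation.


SRM = 1.4922 · MCU^0.6859
SRM = 1.4922 · 34.2^0.6859

16.8273 SRM


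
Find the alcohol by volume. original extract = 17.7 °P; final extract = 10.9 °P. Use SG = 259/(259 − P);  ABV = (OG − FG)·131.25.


OG = 259/(259 − 17.7) = 1.0734
FG = 259/(259 − 10.9) = 1.0439
ABV = (1.0734 − 1.0439)·131.25

3.8612 % ABV


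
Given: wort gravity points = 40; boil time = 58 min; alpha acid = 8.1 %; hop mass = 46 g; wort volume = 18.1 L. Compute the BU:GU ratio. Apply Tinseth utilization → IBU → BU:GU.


U = 1.65·0.000125^(GP/1000)·(1−e^(−0.04t))/4.15;  IBU = (α/100)·m·U·1000/V;  BU:GU = IBU/GP
U = 1.65·0.000125^(40/1000)·(1−e^(−0.04·58))/4.15 = 0.2503
IBU = (8.1/100)·46·0.2503·1000/18.1 = 51.5171
BU:GU = 51.5171/40

1.2879


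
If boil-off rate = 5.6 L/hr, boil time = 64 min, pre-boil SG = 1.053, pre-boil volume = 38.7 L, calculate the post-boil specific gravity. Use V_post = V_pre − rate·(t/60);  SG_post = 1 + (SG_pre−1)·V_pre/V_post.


V_post = 38.7 − 5.6·(64/60) = 32.7267
SG_post = 1 + (1.053 − 1)·38.7/32.7267

1.0627


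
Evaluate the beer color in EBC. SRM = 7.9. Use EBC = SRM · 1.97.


EBC = 7.9 · 1.97

15.5630 EBC


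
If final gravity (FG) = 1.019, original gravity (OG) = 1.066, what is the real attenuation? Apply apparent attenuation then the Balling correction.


AA = (OG−FG)/(OG−1)·100;  RA = AA·0.8192
AA = (1.066 − 1.019)/(1.066 − 1)·100 = 71.2121
RA = 71.2121·0.8192

58.3370 %


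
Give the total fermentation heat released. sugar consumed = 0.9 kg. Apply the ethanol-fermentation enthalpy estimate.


Q = m_sugar · 590 kJ/kg
Q = 0.9 · 590

531.0000 kJ


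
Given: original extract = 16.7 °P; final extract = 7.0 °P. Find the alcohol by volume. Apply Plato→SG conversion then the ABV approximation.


SG = 259/(259 − P);  ABV = (OG − FG)·131.25
OG = 259/(259 − 16.7) = 1.0689
FG = 259/(259 − 7.0) = 1.0278
ABV = (1.0689 − 1.0278)·131.25

5.4003 % ABV


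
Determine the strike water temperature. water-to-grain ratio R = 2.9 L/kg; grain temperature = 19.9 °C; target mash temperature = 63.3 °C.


T_strike = (0.41/R)·(T_mash − T_grain) + T_mash
T_strike = (0.41/2.9)·(63.3 − 19.9) + 63.3

69.4359 °C


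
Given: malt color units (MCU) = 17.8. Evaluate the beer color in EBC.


SRM = 1.4922·MCU^0.6859;  EBC = SRM·1.97
SRM = 1.4922·17.8^0.6859 = 10.7520
EBC = 10.7520·1.97

21.1815 EBC


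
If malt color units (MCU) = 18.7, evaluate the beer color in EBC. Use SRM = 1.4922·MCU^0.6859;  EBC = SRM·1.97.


SRM = 1.4922·18.7^0.6859 = 11.1220
EBC = 11.1220·1.97

21.9104 EBC


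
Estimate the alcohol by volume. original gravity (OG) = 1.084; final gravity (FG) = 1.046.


ABV = (OG − FG) · 131.25
ABV = (1.084 − 1.046) · 131.25

4.9875 % ABV


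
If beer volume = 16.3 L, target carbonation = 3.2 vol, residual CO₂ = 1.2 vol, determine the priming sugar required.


sugar = (target − residual)·4.0·V
sugar = (3.2 − 1.2)·4.0·16.3

130.4000 g


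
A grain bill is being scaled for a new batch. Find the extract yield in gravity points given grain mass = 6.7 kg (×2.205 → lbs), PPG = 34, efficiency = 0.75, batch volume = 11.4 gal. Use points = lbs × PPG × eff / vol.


lbs = 6.7 × 2.205 = 14.7735
points = 14.7735 × 34 × 0.75 / 11.4

33.0460 points


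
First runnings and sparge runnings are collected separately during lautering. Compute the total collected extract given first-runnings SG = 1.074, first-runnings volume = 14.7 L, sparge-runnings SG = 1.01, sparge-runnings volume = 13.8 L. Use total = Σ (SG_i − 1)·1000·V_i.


first = (1.074 − 1)·1000·14.7 = 1087.8000
sparge = (1.01 − 1)·1000·13.8 = 138.0000
total = 1087.8000 + 138.0000

1225.8000 gravity·L


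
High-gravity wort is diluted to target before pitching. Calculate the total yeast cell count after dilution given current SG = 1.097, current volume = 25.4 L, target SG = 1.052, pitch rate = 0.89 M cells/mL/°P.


V_w = V·((SG_c−1)/(SG_t−1)−1);  °P = 259 − 259/SG_t;  cells = rate·(V+V_w)·°P
V_w = 25.4·((1.097−1)/(1.052−1)−1) = 21.9808
V_final = 25.4 + 21.9808 = 47.3808
°P = 259 − 259/1.052 = 12.8023
cells = 0.89·47.3808·12.8023

539.8579 billion cells


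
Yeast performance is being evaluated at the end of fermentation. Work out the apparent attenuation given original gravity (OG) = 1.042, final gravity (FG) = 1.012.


AA = (OG − FG)/(OG − 1) · 100
AA = (1.042 − 1.012)/(1.042 − 1) · 100

71.4286 %


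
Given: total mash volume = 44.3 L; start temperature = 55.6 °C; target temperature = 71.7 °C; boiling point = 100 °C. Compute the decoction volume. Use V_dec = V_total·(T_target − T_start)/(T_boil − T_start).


V_dec = 44.3·(71.7 − 55.6)/(100 − 55.6)

16.0637 L


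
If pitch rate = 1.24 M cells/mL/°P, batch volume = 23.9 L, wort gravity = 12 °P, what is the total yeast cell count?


cells (billions) = rate · V_L · °P
cells = 1.24 · 23.9 · 12

355.6320 billion cells


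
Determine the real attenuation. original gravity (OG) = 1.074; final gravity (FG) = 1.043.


AA = (OG−FG)/(OG−1)·100;  RA = AA·0.8192
AA = (1.074 − 1.043)/(1.074 − 1)·100 = 41.8919
RA = 41.8919·0.8192

34.3178 %


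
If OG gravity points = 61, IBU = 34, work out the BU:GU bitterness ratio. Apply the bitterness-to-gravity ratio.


BU:GU = IBU / OG_points
BU:GU = 34 / 61

0.5574


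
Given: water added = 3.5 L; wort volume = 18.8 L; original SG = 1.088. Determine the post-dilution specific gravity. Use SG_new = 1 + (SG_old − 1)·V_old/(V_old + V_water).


pts = (1.088 − 1)·1000·18.8/(18.8 + 3.5) = 74.1883
SG_new = 1 + 74.1883/1000

1.0742


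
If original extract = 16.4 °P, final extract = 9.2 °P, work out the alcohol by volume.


SG = 259/(259 − P);  ABV = (OG − FG)·131.25
OG = 259/(259 − 16.4) = 1.0676
FG = 259/(259 − 9.2) = 1.0368
ABV = (1.0676 − 1.0368)·131.25

4.0388 % ABV


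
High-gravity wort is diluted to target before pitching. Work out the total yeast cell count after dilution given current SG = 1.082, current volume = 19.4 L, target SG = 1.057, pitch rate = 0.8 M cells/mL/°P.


V_w = V·((SG_c−1)/(SG_t−1)−1);  °P = 259 − 259/SG_t;  cells = rate·(V+V_w)·°P
V_w = 19.4·((1.082−1)/(1.057−1)−1) = 8.5088
V_final = 19.4 + 8.5088 = 27.9088
°P = 259 − 259/1.057 = 13.9669
cells = 0.8·27.9088·13.9669

311.8389 billion cells


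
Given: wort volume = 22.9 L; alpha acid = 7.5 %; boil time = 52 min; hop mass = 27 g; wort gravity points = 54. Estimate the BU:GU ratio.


U = 1.65·0.000125^(GP/1000)·(1−e^(−0.04t))/4.15;  IBU = (α/100)·m·U·1000/V;  BU:GU = IBU/GP
U = 1.65·0.000125^(54/1000)·(1−e^(−0.04·52))/4.15 = 0.2141
IBU = (7.5/100)·27·0.2141·1000/22.9 = 18.9366
BU:GU = 18.9366/54

0.3507


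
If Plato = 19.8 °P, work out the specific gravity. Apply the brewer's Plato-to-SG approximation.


SG = 259/(259 − P)
SG = 259/(259 − 19.8)

1.0828


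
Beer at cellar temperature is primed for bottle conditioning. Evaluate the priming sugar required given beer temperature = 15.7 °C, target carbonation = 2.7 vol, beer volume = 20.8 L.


residual = 14.695·(0.01821 + 0.09011·e^(−0.04·T));  sugar = (target − residual)·4.0·V
residual = 14.695·(0.01821 + 0.09011·e^(−0.04·15.7)) = 0.9742
sugar = (2.7 − 0.9742)·4.0·20.8

143.5826 g


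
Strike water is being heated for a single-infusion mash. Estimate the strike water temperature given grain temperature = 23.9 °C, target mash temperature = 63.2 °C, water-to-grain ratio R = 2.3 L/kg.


T_strike = (0.41/R)·(T_mash − T_grain) + T_mash
T_strike = (0.41/2.3)·(63.2 − 23.9) + 63.2

70.2057 °C


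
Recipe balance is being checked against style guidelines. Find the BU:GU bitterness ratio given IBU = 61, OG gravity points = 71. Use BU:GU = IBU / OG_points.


BU:GU = 61 / 71

0.8592


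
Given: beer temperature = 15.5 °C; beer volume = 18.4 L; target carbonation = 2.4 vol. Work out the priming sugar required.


residual = 14.695·(0.01821 + 0.09011·e^(−0.04·T));  sugar = (target − residual)·4.0·V
residual = 14.695·(0.01821 + 0.09011·e^(−0.04·15.5)) = 0.9799
sugar = (2.4 − 0.9799)·4.0·18.4

104.5176 g


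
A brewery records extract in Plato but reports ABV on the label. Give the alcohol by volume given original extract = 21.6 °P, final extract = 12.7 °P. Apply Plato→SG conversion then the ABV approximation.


SG = 259/(259 − P);  ABV = (OG − FG)·131.25
OG = 259/(259 − 21.6) = 1.0910
FG = 259/(259 − 12.7) = 1.0516
ABV = (1.0910 − 1.0516)·131.25

5.1742 % ABV


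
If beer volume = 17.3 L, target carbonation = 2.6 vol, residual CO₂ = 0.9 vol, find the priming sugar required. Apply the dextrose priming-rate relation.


sugar = (target − residual)·4.0·V
sugar = (2.6 − 0.9)·4.0·17.3

117.6400 g


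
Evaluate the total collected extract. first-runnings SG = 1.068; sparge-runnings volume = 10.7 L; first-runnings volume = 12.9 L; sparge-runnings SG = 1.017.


total = Σ (SG_i − 1)·1000·V_i
first = (1.068 − 1)·1000·12.9 = 877.2000
sparge = (1.017 − 1)·1000·10.7 = 181.9000
total = 877.2000 + 181.9000

1059.1000 gravity·L
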